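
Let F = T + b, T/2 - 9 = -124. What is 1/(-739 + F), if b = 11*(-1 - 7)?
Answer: -1/1057 ≈ -0.00094607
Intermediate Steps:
T = -230 (T = 18 + 2*(-124) = 18 - 248 = -230)
b = -88 (b = 11*(-8) = -88)
F = -318 (F = -230 - 88 = -318)
1/(-739 + F) = 1/(-739 - 318) = 1/(-1057) = -1/1057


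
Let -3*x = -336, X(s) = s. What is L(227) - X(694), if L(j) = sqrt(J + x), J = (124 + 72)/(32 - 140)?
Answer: -694 + 5*sqrt(357)/9 ≈ -683.50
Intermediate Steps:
x = 112 (x = -1/3*(-336) = 112)
J = -49/27 (J = 196/(-108) = 196*(-1/108) = -49/27 ≈ -1.8148)
L(j) = 5*sqrt(357)/9 (L(j) = sqrt(-49/27 + 112) = sqrt(2975/27) = 5*sqrt(357)/9)
L(227) - X(694) = 5*sqrt(357)/9 - 1*694 = 5*sqrt(357)/9 - 694 = -694 + 5*sqrt(357)/9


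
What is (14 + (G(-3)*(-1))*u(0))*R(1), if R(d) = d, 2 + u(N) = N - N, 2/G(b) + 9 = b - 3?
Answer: 206/15 ≈ 13.733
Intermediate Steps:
G(b) = 2/(-12 + b) (G(b) = 2/(-9 + (b - 3)) = 2/(-9 + (-3 + b)) = 2/(-12 + b))
u(N) = -2 (u(N) = -2 + (N - N) = -2 + 0 = -2)
(14 + (G(-3)*(-1))*u(0))*R(1) = (14 + ((2/(-12 - 3))*(-1))*(-2))*1 = (14 + ((2/(-15))*(-1))*(-2))*1 = (14 + ((2*(-1/15))*(-1))*(-2))*1 = (14 - 2/15*(-1)*(-2))*1 = (14 + (2/15)*(-2))*1 = (14 - 4/15)*1 = (206/15)*1 = 206/15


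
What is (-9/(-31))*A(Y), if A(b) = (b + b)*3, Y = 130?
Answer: 7020/31 ≈ 226.45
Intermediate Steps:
A(b) = 6*b (A(b) = (2*b)*3 = 6*b)
(-9/(-31))*A(Y) = (-9/(-31))*(6*130) = -9*(-1/31)*780 = (9/31)*780 = 7020/31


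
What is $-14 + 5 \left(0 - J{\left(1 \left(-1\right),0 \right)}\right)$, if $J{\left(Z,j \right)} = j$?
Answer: $-14$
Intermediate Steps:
$-14 + 5 \left(0 - J{\left(1 \left(-1\right),0 \right)}\right) = -14 + 5 \left(0 - 0\right) = -14 + 5 \left(0 + 0\right) = -14 + 5 \cdot 0 = -14 + 0 = -14$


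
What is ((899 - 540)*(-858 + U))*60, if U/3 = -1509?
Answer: -115992900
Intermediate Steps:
U = -4527 (U = 3*(-1509) = -4527)
((899 - 540)*(-858 + U))*60 = ((899 - 540)*(-858 - 4527))*60 = (359*(-5385))*60 = -1933215*60 = -115992900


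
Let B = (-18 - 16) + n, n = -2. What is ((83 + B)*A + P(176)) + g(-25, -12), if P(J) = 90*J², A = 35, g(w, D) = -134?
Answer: 2789351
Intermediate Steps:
B = -36 (B = (-18 - 16) - 2 = -34 - 2 = -36)
((83 + B)*A + P(176)) + g(-25, -12) = ((83 - 36)*35 + 90*176²) - 134 = (47*35 + 90*30976) - 134 = (1645 + 2787840) - 134 = 2789485 - 134 = 2789351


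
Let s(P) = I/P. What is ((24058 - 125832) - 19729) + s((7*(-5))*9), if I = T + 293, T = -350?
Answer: -12757796/105 ≈ -1.2150e+5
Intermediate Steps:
I = -57 (I = -350 + 293 = -57)
s(P) = -57/P
((24058 - 125832) - 19729) + s((7*(-5))*9) = ((24058 - 125832) - 19729) - 57/((7*(-5))*9) = (-101774 - 19729) - 57/((-35*9)) = -121503 - 57/(-315) = -121503 - 57*(-1/315) = -121503 + 19/105 = -12757796/105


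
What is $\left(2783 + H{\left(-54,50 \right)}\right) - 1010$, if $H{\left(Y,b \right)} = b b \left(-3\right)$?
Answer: $-5727$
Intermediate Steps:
$H{\left(Y,b \right)} = - 3 b^{2}$ ($H{\left(Y,b \right)} = b^{2} \left(-3\right) = - 3 b^{2}$)
$\left(2783 + H{\left(-54,50 \right)}\right) - 1010 = \left(2783 - 3 \cdot 50^{2}\right) - 1010 = \left(2783 - 7500\right) - 1010 = -4717 - 1010 = -5727$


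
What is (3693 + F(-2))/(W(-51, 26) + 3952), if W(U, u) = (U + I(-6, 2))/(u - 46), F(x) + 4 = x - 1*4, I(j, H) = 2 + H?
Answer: 73660/79087 ≈ 0.93138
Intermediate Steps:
F(x) = -8 + x (F(x) = -4 + (x - 1*4) = -4 + (x - 4) = -4 + (-4 + x) = -8 + x)
W(U, u) = (4 + U)/(-46 + u) (W(U, u) = (U + (2 + 2))/(u - 46) = (U + 4)/(-46 + u) = (4 + U)/(-46 + u))
(3693 + F(-2))/(W(-51, 26) + 3952) = (3693 + (-8 - 2))/((4 - 51)/(-46 + 26) + 3952) = (3693 - 10)/(-47/(-20) + 3952) = 3683/(-1/20*(-47) + 3952) = 3683/(47/20 + 3952) = 3683/(79087/20) = 3683*(20/79087) = 73660/79087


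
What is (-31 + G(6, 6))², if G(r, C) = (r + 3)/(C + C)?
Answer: 14641/16 ≈ 915.06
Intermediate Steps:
G(r, C) = (3 + r)/(2*C) (G(r, C) = (3 + r)/((2*C)) = (3 + r)*(1/(2*C)) = (3 + r)/(2*C))
(-31 + G(6, 6))² = (-31 + (½)*(3 + 6)/6)² = (-31 + (½)*(⅙)*9)² = (-31 + ¾)² = (-121/4)² = 14641/16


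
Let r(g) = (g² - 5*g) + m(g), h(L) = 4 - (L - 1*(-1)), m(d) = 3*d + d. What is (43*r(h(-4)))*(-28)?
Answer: -50568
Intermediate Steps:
m(d) = 4*d
h(L) = 3 - L (h(L) = 4 - (L + 1) = 4 - (1 + L) = 4 + (-1 - L) = 3 - L)
r(g) = g² - g (r(g) = (g² - 5*g) + 4*g = g² - g)
(43*r(h(-4)))*(-28) = (43*((3 - 1*(-4))*(-1 + (3 - 1*(-4)))))*(-28) = (43*((3 + 4)*(-1 + (3 + 4))))*(-28) = (43*(7*(-1 + 7)))*(-28) = (43*(7*6))*(-28) = (43*42)*(-28) = 1806*(-28) = -50568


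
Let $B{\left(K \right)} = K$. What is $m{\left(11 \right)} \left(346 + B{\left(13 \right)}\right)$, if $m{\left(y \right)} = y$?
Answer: $3949$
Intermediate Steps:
$m{\left(11 \right)} \left(346 + B{\left(13 \right)}\right) = 11 \left(346 + 13\right) = 11 \cdot 359 = 3949$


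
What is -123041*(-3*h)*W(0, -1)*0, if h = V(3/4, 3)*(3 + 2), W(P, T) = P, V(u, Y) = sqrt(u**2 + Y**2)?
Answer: 0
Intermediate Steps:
V(u, Y) = sqrt(Y**2 + u**2)
h = 15*sqrt(17)/4 (h = sqrt(3**2 + (3/4)**2)*(3 + 2) = sqrt(9 + (3*(1/4))**2)*5 = sqrt(9 + (3/4)**2)*5 = sqrt(9 + 9/16)*5 = sqrt(153/16)*5 = (3*sqrt(17)/4)*5 = 15*sqrt(17)/4 ≈ 15.462)
-123041*(-3*h)*W(0, -1)*0 = -123041*-45*sqrt(17)/4*0*0 = -0*0 = -123041*0 = 0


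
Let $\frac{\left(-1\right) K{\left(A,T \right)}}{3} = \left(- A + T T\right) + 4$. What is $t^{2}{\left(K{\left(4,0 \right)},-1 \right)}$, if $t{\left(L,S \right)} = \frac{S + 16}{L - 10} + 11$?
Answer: $\frac{361}{4} \approx 90.25$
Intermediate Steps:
$K{\left(A,T \right)} = -12 - 3 T^{2} + 3 A$ ($K{\left(A,T \right)} = - 3 \left(\left(- A + T T\right) + 4\right) = - 3 \left(\left(- A + T^{2}\right) + 4\right) = - 3 \left(\left(T^{2} - A\right) + 4\right) = - 3 \left(4 + T^{2} - A\right) = -12 - 3 T^{2} + 3 A$)
$t{\left(L,S \right)} = 11 + \frac{16 + S}{-10 + L}$ ($t{\left(L,S \right)} = \frac{16 + S}{-10 + L} + 11 = 11 + \frac{16 + S}{-10 + L}$)
$t^{2}{\left(K{\left(4,0 \right)},-1 \right)} = \left(\frac{-94 - 1 + 11 \left(-12 - 3 \cdot 0^{2} + 3 \cdot 4\right)}{-10 - 0}\right)^{2} = \left(\frac{-94 - 1 + 11 \left(-12 - 0 + 12\right)}{-10 - 0}\right)^{2} = \left(\frac{-94 - 1 + 11 \left(-12 + 0 + 12\right)}{-10 + \left(-12 + 0 + 12\right)}\right)^{2} = \left(\frac{-94 - 1 + 11 \cdot 0}{-10 + 0}\right)^{2} = \left(\frac{-94 - 1 + 0}{-10}\right)^{2} = \left(\left(- \frac{1}{10}\right) \left(-95\right)\right)^{2} = \left(\frac{19}{2}\right)^{2} = \frac{361}{4}$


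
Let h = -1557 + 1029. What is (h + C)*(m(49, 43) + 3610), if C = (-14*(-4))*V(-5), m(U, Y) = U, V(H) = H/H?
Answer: -1727048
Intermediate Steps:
V(H) = 1
h = -528
C = 56 (C = -14*(-4)*1 = 56*1 = 56)
(h + C)*(m(49, 43) + 3610) = (-528 + 56)*(49 + 3610) = -472*3659 = -1727048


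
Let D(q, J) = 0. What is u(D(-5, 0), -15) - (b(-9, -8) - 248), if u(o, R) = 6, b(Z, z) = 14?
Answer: 240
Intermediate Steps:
u(D(-5, 0), -15) - (b(-9, -8) - 248) = 6 - (14 - 248) = 6 - 1*(-234) = 6 + 234 = 240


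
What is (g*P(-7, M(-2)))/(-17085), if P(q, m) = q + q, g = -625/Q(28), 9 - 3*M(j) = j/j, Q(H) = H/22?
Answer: -1375/3417 ≈ -0.40240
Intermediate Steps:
Q(H) = H/22 (Q(H) = H*(1/22) = H/22)
M(j) = 8/3 (M(j) = 3 - j/(3*j) = 3 - ⅓*1 = 3 - ⅓ = 8/3)
g = -6875/14 (g = -625/((1/22)*28) = -625/14/11 = -625*11/14 = -6875/14 ≈ -491.07)
P(q, m) = 2*q
(g*P(-7, M(-2)))/(-17085) = -6875*(-7)/7/(-17085) = -6875/14*(-14)*(-1/17085) = 6875*(-1/17085) = -1375/3417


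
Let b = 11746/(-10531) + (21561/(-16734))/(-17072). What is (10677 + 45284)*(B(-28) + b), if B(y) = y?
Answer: -1633951771953840847/1002842024096 ≈ -1.6293e+6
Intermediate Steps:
b = -1118467891239/1002842024096 (b = 11746*(-1/10531) + (21561*(-1/16734))*(-1/17072) = -11746/10531 - 7187/5578*(-1/17072) = -11746/10531 + 7187/95227616 = -1118467891239/1002842024096 ≈ -1.1153)
(10677 + 45284)*(B(-28) + b) = (10677 + 45284)*(-28 - 1118467891239/1002842024096) = 55961*(-29198044565927/1002842024096) = -1633951771953840847/1002842024096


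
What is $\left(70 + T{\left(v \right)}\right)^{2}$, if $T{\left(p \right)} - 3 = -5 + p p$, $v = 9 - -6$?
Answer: $85849$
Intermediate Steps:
$v = 15$ ($v = 9 + 6 = 15$)
$T{\left(p \right)} = -2 + p^{2}$ ($T{\left(p \right)} = 3 + \left(-5 + p p\right) = 3 + \left(-5 + p^{2}\right) = -2 + p^{2}$)
$\left(70 + T{\left(v \right)}\right)^{2} = \left(70 - \left(2 - 15^{2}\right)\right)^{2} = \left(70 + \left(-2 + 225\right)\right)^{2} = \left(70 + 223\right)^{2} = 293^{2} = 85849$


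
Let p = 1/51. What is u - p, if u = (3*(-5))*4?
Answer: -3061/51 ≈ -60.020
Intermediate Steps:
u = -60 (u = -15*4 = -60)
p = 1/51 ≈ 0.019608
u - p = -60 - 1*1/51 = -60 - 1/51 = -3061/51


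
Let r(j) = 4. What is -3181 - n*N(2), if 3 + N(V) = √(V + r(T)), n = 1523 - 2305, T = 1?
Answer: -5527 + 782*√6 ≈ -3611.5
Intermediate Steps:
n = -782
N(V) = -3 + √(4 + V) (N(V) = -3 + √(V + 4) = -3 + √(4 + V))
-3181 - n*N(2) = -3181 - (-782)*(-3 + √(4 + 2)) = -3181 - (-782)*(-3 + √6) = -3181 - (2346 - 782*√6) = -3181 + (-2346 + 782*√6) = -5527 + 782*√6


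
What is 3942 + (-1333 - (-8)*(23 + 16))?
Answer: 2921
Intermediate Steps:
3942 + (-1333 - (-8)*(23 + 16)) = 3942 + (-1333 - (-8)*39) = 3942 + (-1333 - 1*(-312)) = 3942 + (-1333 + 312) = 3942 - 1021 = 2921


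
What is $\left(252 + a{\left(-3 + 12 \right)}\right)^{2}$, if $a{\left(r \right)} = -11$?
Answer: $58081$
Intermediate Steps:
$\left(252 + a{\left(-3 + 12 \right)}\right)^{2} = \left(252 - 11\right)^{2} = 241^{2} = 58081$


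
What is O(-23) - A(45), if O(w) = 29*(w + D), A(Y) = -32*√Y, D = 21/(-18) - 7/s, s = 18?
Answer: -6409/9 + 96*√5 ≈ -497.45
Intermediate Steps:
D = -14/9 (D = 21/(-18) - 7/18 = 21*(-1/18) - 7*1/18 = -7/6 - 7/18 = -14/9 ≈ -1.5556)
O(w) = -406/9 + 29*w (O(w) = 29*(w - 14/9) = 29*(-14/9 + w) = -406/9 + 29*w)
O(-23) - A(45) = (-406/9 + 29*(-23)) - (-32)*√45 = (-406/9 - 667) - (-32)*3*√5 = -6409/9 - (-96)*√5 = -6409/9 + 96*√5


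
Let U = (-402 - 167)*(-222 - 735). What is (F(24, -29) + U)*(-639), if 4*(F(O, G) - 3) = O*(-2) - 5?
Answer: -1391800149/4 ≈ -3.4795e+8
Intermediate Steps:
F(O, G) = 7/4 - O/2 (F(O, G) = 3 + (O*(-2) - 5)/4 = 3 + (-2*O - 5)/4 = 3 + (-5 - 2*O)/4 = 3 + (-5/4 - O/2) = 7/4 - O/2)
U = 544533 (U = -569*(-957) = 544533)
(F(24, -29) + U)*(-639) = ((7/4 - ½*24) + 544533)*(-639) = ((7/4 - 12) + 544533)*(-639) = (-41/4 + 544533)*(-639) = (2178091/4)*(-639) = -1391800149/4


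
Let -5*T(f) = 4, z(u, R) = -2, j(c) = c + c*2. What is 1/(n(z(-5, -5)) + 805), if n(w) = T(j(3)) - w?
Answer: 5/4031 ≈ 0.0012404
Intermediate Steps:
j(c) = 3*c (j(c) = c + 2*c = 3*c)
T(f) = -⅘ (T(f) = -⅕*4 = -⅘)
n(w) = -⅘ - w
1/(n(z(-5, -5)) + 805) = 1/((-⅘ - 1*(-2)) + 805) = 1/((-⅘ + 2) + 805) = 1/(6/5 + 805) = 1/(4031/5) = 5/4031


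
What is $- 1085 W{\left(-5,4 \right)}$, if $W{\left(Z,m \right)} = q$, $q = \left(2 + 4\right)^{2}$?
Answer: $-39060$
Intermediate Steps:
$q = 36$ ($q = 6^{2} = 36$)
$W{\left(Z,m \right)} = 36$
$- 1085 W{\left(-5,4 \right)} = \left(-1085\right) 36 = -39060$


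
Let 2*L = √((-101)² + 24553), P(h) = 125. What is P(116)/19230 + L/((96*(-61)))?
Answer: 25/3846 - √34754/11712 ≈ -0.0094171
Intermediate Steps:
L = √34754/2 (L = √((-101)² + 24553)/2 = √(10201 + 24553)/2 = √34754/2 ≈ 93.212)
P(116)/19230 + L/((96*(-61))) = 125/19230 + (√34754/2)/((96*(-61))) = 125*(1/19230) + (√34754/2)/(-5856) = 25/3846 + (√34754/2)*(-1/5856) = 25/3846 - √34754/11712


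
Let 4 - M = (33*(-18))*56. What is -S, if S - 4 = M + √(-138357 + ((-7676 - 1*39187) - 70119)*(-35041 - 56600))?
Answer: -33272 - 3*√1191134345 ≈ -1.3681e+5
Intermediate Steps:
M = 33268 (M = 4 - 33*(-18)*56 = 4 - (-594)*56 = 4 - 1*(-33264) = 4 + 33264 = 33268)
S = 33272 + 3*√1191134345 (S = 4 + (33268 + √(-138357 + ((-7676 - 1*39187) - 70119)*(-35041 - 56600))) = 4 + (33268 + √(-138357 + ((-7676 - 39187) - 70119)*(-91641))) = 4 + (33268 + √(-138357 + (-46863 - 70119)*(-91641))) = 4 + (33268 + √(-138357 - 116982*(-91641))) = 4 + (33268 + √(-138357 + 10720347462)) = 4 + (33268 + √10720209105) = 4 + (33268 + 3*√1191134345) = 33272 + 3*√1191134345 ≈ 1.3681e+5)
-S = -(33272 + 3*√1191134345) = -33272 - 3*√1191134345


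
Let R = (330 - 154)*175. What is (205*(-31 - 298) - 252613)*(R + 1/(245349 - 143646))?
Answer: -334188816853086/33901 ≈ -9.8578e+9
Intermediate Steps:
R = 30800 (R = 176*175 = 30800)
(205*(-31 - 298) - 252613)*(R + 1/(245349 - 143646)) = (205*(-31 - 298) - 252613)*(30800 + 1/(245349 - 143646)) = (205*(-329) - 252613)*(30800 + 1/101703) = (-67445 - 252613)*(30800 + 1/101703) = -320058*3132452401/101703 = -334188816853086/33901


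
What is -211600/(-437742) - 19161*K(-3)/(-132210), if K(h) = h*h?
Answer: 5747989231/3215214990 ≈ 1.7877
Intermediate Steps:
K(h) = h²
-211600/(-437742) - 19161*K(-3)/(-132210) = -211600/(-437742) - 19161*(-3)²/(-132210) = -211600*(-1/437742) - 19161*9*(-1/132210) = 105800/218871 - 172449*(-1/132210) = 105800/218871 + 19161/14690 = 5747989231/3215214990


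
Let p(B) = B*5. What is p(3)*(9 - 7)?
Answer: 30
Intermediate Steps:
p(B) = 5*B
p(3)*(9 - 7) = (5*3)*(9 - 7) = 15*2 = 30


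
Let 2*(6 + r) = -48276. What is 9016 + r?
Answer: -15128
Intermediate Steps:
r = -24144 (r = -6 + (½)*(-48276) = -6 - 24138 = -24144)
9016 + r = 9016 - 24144 = -15128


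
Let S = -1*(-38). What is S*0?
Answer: 0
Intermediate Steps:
S = 38
S*0 = 38*0 = 0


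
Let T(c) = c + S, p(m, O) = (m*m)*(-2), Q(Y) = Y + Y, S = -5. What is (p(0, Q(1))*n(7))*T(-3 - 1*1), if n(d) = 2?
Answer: 0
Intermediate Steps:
Q(Y) = 2*Y
p(m, O) = -2*m**2 (p(m, O) = m**2*(-2) = -2*m**2)
T(c) = -5 + c (T(c) = c - 5 = -5 + c)
(p(0, Q(1))*n(7))*T(-3 - 1*1) = (-2*0**2*2)*(-5 + (-3 - 1*1)) = (-2*0*2)*(-5 + (-3 - 1)) = (0*2)*(-5 - 4) = 0*(-9) = 0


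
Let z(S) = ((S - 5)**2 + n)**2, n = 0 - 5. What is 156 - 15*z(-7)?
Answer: -289659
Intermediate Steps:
n = -5
z(S) = (-5 + (-5 + S)**2)**2 (z(S) = ((S - 5)**2 - 5)**2 = ((-5 + S)**2 - 5)**2 = (-5 + (-5 + S)**2)**2)
156 - 15*z(-7) = 156 - 15*(-5 + (-5 - 7)**2)**2 = 156 - 15*(-5 + (-12)**2)**2 = 156 - 15*(-5 + 144)**2 = 156 - 15*139**2 = 156 - 15*19321 = 156 - 289815 = -289659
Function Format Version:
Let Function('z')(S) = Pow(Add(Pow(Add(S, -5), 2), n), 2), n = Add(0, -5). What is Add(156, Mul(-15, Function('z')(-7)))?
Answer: -289659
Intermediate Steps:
n = -5
Function('z')(S) = Pow(Add(-5, Pow(Add(-5, S), 2)), 2) (Function('z')(S) = Pow(Add(Pow(Add(S, -5), 2), -5), 2) = Pow(Add(Pow(Add(-5, S), 2), -5), 2) = Pow(Add(-5, Pow(Add(-5, S), 2)), 2))
Add(156, Mul(-15, Function('z')(-7))) = Add(156, Mul(-15, Pow(Add(-5, Pow(Add(-5, -7), 2)), 2))) = Add(156, Mul(-15, Pow(Add(-5, Pow(-12, 2)), 2))) = Add(156, Mul(-15, Pow(Add(-5, 144), 2))) = Add(156, Mul(-15, Pow(139, 2))) = Add(156, Mul(-15, 19321)) = Add(156, -289815) = -289659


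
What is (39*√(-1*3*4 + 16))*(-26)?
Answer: -2028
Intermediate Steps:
(39*√(-1*3*4 + 16))*(-26) = (39*√(-3*4 + 16))*(-26) = (39*√(-12 + 16))*(-26) = (39*√4)*(-26) = (39*2)*(-26) = 78*(-26) = -2028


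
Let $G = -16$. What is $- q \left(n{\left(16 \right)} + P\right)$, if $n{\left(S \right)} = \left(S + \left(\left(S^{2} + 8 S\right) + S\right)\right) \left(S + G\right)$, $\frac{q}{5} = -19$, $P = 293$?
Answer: $27835$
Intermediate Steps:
$q = -95$ ($q = 5 \left(-19\right) = -95$)
$n{\left(S \right)} = \left(-16 + S\right) \left(S^{2} + 10 S\right)$ ($n{\left(S \right)} = \left(S + \left(\left(S^{2} + 8 S\right) + S\right)\right) \left(S - 16\right) = \left(S + \left(S^{2} + 9 S\right)\right) \left(-16 + S\right) = \left(S^{2} + 10 S\right) \left(-16 + S\right) = \left(-16 + S\right) \left(S^{2} + 10 S\right)$)
$- q \left(n{\left(16 \right)} + P\right) = \left(-1\right) \left(-95\right) \left(16 \left(-160 + 16^{2} - 96\right) + 293\right) = 95 \left(16 \left(-160 + 256 - 96\right) + 293\right) = 95 \left(16 \cdot 0 + 293\right) = 95 \left(0 + 293\right) = 95 \cdot 293 = 27835$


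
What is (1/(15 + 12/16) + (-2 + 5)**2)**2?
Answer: 326041/3969 ≈ 82.147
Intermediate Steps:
(1/(15 + 12/16) + (-2 + 5)**2)**2 = (1/(15 + 12*(1/16)) + 3**2)**2 = (1/(15 + 3/4) + 9)**2 = (1/(63/4) + 9)**2 = (4/63 + 9)**2 = (571/63)**2 = 326041/3969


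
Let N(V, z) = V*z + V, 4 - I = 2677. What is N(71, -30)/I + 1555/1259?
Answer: 6748796/3365307 ≈ 2.0054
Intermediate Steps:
I = -2673 (I = 4 - 1*2677 = 4 - 2677 = -2673)
N(V, z) = V + V*z
N(71, -30)/I + 1555/1259 = (71*(1 - 30))/(-2673) + 1555/1259 = (71*(-29))*(-1/2673) + 1555*(1/1259) = -2059*(-1/2673) + 1555/1259 = 2059/2673 + 1555/1259 = 6748796/3365307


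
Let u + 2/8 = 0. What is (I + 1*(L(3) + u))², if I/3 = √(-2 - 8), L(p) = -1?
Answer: (5 - 12*I*√10)²/16 ≈ -88.438 - 23.717*I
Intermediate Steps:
u = -¼ (u = -¼ + 0 = -¼ ≈ -0.25000)
I = 3*I*√10 (I = 3*√(-2 - 8) = 3*√(-10) = 3*(I*√10) = 3*I*√10 ≈ 9.4868*I)
(I + 1*(L(3) + u))² = (3*I*√10 + 1*(-1 - ¼))² = (3*I*√10 + 1*(-5/4))² = (3*I*√10 - 5/4)² = (-5/4 + 3*I*√10)²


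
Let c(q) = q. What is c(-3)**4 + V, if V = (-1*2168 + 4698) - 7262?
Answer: -4651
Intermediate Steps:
V = -4732 (V = (-2168 + 4698) - 7262 = 2530 - 7262 = -4732)
c(-3)**4 + V = (-3)**4 - 4732 = 81 - 4732 = -4651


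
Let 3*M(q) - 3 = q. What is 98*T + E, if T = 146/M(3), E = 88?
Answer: 7242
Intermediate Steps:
M(q) = 1 + q/3
T = 73 (T = 146/(1 + (⅓)*3) = 146/(1 + 1) = 146/2 = 146*(½) = 73)
98*T + E = 98*73 + 88 = 7154 + 88 = 7242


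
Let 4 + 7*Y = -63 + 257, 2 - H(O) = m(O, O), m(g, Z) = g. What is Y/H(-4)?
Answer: 95/21 ≈ 4.5238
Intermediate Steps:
H(O) = 2 - O
Y = 190/7 (Y = -4/7 + (-63 + 257)/7 = -4/7 + (1/7)*194 = -4/7 + 194/7 = 190/7 ≈ 27.143)
Y/H(-4) = 190/(7*(2 - 1*(-4))) = 190/(7*(2 + 4)) = (190/7)/6 = (190/7)*(1/6) = 95/21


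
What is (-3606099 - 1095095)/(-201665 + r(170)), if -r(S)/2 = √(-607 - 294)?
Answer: 17888043170/767335393 - 9402388*I*√901/40668775829 ≈ 23.312 - 0.0069397*I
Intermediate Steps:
r(S) = -2*I*√901 (r(S) = -2*√(-607 - 294) = -2*I*√901)
(-3606099 - 1095095)/(-201665 + r(170)) = (-3606099 - 1095095)/(-201665 - 2*I*√901) = -4701194/(-201665 - 2*I*√901)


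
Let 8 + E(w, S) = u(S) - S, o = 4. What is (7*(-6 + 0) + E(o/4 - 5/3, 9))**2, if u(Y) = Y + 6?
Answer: 1936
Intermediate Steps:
u(Y) = 6 + Y
E(w, S) = -2 (E(w, S) = -8 + ((6 + S) - S) = -8 + 6 = -2)
(7*(-6 + 0) + E(o/4 - 5/3, 9))**2 = (7*(-6 + 0) - 2)**2 = (7*(-6) - 2)**2 = (-42 - 2)**2 = (-44)**2 = 1936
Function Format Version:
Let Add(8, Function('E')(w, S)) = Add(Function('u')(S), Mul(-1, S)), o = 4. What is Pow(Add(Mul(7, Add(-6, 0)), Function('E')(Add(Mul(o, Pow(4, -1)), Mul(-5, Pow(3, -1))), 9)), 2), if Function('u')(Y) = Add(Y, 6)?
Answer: 1936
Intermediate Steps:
Function('u')(Y) = Add(6, Y)
Function('E')(w, S) = -2 (Function('E')(w, S) = Add(-8, Add(Add(6, S), Mul(-1, S))) = Add(-8, 6) = -2)
Pow(Add(Mul(7, Add(-6, 0)), Function('E')(Add(Mul(o, Pow(4, -1)), Mul(-5, Pow(3, -1))), 9)), 2) = Pow(Add(Mul(7, Add(-6, 0)), -2), 2) = Pow(Add(Mul(7, -6), -2), 2) = Pow(Add(-42, -2), 2) = Pow(-44, 2) = 1936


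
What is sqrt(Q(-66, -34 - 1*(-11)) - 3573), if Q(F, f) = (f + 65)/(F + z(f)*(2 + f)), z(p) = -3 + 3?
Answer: I*sqrt(432410)/11 ≈ 59.78*I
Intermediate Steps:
z(p) = 0
Q(F, f) = (65 + f)/F (Q(F, f) = (f + 65)/(F + 0*(2 + f)) = (65 + f)/(F + 0) = (65 + f)/F)
sqrt(Q(-66, -34 - 1*(-11)) - 3573) = sqrt((65 + (-34 - 1*(-11)))/(-66) - 3573) = sqrt(-(65 + (-34 + 11))/66 - 3573) = sqrt(-(65 - 23)/66 - 3573) = sqrt(-1/66*42 - 3573) = sqrt(-7/11 - 3573) = sqrt(-39310/11) = I*sqrt(432410)/11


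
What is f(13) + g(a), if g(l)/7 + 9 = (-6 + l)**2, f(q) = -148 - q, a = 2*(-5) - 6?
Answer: 3164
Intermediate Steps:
a = -16 (a = -10 - 6 = -16)
g(l) = -63 + 7*(-6 + l)**2
f(13) + g(a) = (-148 - 1*13) + (-63 + 7*(-6 - 16)**2) = (-148 - 13) + (-63 + 7*(-22)**2) = -161 + (-63 + 7*484) = -161 + (-63 + 3388) = -161 + 3325 = 3164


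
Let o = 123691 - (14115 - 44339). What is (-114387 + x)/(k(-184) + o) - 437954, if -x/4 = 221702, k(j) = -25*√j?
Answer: -415010362245443/947597689 - 2002390*I*√46/947597689 ≈ -4.3796e+5 - 0.014332*I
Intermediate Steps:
x = -886808 (x = -4*221702 = -886808)
o = 153915 (o = 123691 - 1*(-30224) = 123691 + 30224 = 153915)
(-114387 + x)/(k(-184) + o) - 437954 = (-114387 - 886808)/(-50*I*√46 + 153915) - 437954 = -1001195/(-50*I*√46 + 153915) - 437954 = -1001195/(153915 - 50*I*√46) - 437954 = -437954 - 1001195/(153915 - 50*I*√46)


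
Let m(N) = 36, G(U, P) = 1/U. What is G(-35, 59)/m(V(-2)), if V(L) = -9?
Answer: -1/1260 ≈ -0.00079365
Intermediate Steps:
G(-35, 59)/m(V(-2)) = 1/(-35*36) = -1/35*1/36 = -1/1260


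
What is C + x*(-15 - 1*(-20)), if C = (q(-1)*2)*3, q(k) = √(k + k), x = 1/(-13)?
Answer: -5/13 + 6*I*√2 ≈ -0.38462 + 8.4853*I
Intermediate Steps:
x = -1/13 ≈ -0.076923
q(k) = √2*√k (q(k) = √(2*k) = √2*√k)
C = 6*I*√2 (C = ((√2*√(-1))*2)*3 = ((√2*I)*2)*3 = ((I*√2)*2)*3 = (2*I*√2)*3 = 6*I*√2 ≈ 8.4853*I)
C + x*(-15 - 1*(-20)) = 6*I*√2 - (-15 - 1*(-20))/13 = 6*I*√2 - (-15 + 20)/13 = 6*I*√2 - 1/13*5 = 6*I*√2 - 5/13 = -5/13 + 6*I*√2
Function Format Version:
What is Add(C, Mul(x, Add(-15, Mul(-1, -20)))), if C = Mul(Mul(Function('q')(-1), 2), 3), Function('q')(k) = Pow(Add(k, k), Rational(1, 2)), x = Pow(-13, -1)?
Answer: Add(Rational(-5, 13), Mul(6, I, Pow(2, Rational(1, 2)))) ≈ Add(-0.38462, Mul(8.4853, I))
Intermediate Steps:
x = Rational(-1, 13) ≈ -0.076923
Function('q')(k) = Mul(Pow(2, Rational(1, 2)), Pow(k, Rational(1, 2))) (Function('q')(k) = Pow(Mul(2, k), Rational(1, 2)) = Mul(Pow(2, Rational(1, 2)), Pow(k, Rational(1, 2))))
C = Mul(6, I, Pow(2, Rational(1, 2))) (C = Mul(Mul(Mul(Pow(2, Rational(1, 2)), Pow(-1, Rational(1, 2))), 2), 3) = Mul(Mul(Mul(Pow(2, Rational(1, 2)), I), 2), 3) = Mul(Mul(Mul(I, Pow(2, Rational(1, 2))), 2), 3) = Mul(Mul(2, I, Pow(2, Rational(1, 2))), 3) = Mul(6, I, Pow(2, Rational(1, 2))) ≈ Mul(8.4853, I))
Add(C, Mul(x, Add(-15, Mul(-1, -20)))) = Add(Mul(6, I, Pow(2, Rational(1, 2))), Mul(Rational(-1, 13), Add(-15, Mul(-1, -20)))) = Add(Mul(6, I, Pow(2, Rational(1, 2))), Mul(Rational(-1, 13), Add(-15, 20))) = Add(Mul(6, I, Pow(2, Rational(1, 2))), Mul(Rational(-1, 13), 5)) = Add(Mul(6, I, Pow(2, Rational(1, 2))), Rational(-5, 13)) = Add(Rational(-5, 13), Mul(6, I, Pow(2, Rational(1, 2))))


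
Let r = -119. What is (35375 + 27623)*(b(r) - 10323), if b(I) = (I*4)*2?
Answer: -710302450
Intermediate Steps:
b(I) = 8*I (b(I) = (4*I)*2 = 8*I)
(35375 + 27623)*(b(r) - 10323) = (35375 + 27623)*(8*(-119) - 10323) = 62998*(-952 - 10323) = 62998*(-11275) = -710302450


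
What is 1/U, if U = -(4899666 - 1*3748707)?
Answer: -1/1150959 ≈ -8.6884e-7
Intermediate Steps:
U = -1150959 (U = -(4899666 - 3748707) = -1*1150959 = -1150959)
1/U = 1/(-1150959) = -1/1150959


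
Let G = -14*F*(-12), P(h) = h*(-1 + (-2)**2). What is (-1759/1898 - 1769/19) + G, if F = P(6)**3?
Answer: 35329291129/36062 ≈ 9.7968e+5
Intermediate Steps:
P(h) = 3*h (P(h) = h*(-1 + 4) = h*3 = 3*h)
F = 5832 (F = (3*6)**3 = 18**3 = 5832)
G = 979776 (G = -14*5832*(-12) = -81648*(-12) = 979776)
(-1759/1898 - 1769/19) + G = (-1759/1898 - 1769/19) + 979776 = -3390983/36062 + 979776 = 35329291129/36062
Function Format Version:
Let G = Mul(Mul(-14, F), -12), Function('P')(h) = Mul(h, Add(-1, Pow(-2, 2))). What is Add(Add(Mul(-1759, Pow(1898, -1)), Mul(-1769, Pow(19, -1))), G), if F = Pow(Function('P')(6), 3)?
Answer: Rational(35329291129, 36062) ≈ 9.7968e+5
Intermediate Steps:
Function('P')(h) = Mul(3, h) (Function('P')(h) = Mul(h, Add(-1, 4)) = Mul(h, 3) = Mul(3, h))
F = 5832 (F = Pow(Mul(3, 6), 3) = Pow(18, 3) = 5832)
G = 979776 (G = Mul(Mul(-14, 5832), -12) = Mul(-81648, -12) = 979776)
Add(Add(Mul(-1759, Pow(1898, -1)), Mul(-1769, Pow(19, -1))), G) = Add(Add(Mul(-1759, Pow(1898, -1)), Mul(-1769, Pow(19, -1))), 979776) = Add(Add(Mul(-1759, Rational(1, 1898)), Mul(-1769, Rational(1, 19))), 979776) = Add(Add(Rational(-1759, 1898), Rational(-1769, 19)), 979776) = Add(Rational(-3390983, 36062), 979776) = Rational(35329291129, 36062)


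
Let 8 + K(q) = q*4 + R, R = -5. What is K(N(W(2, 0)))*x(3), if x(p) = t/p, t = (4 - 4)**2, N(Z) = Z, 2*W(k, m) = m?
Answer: 0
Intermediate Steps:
W(k, m) = m/2
K(q) = -13 + 4*q (K(q) = -8 + (q*4 - 5) = -8 + (4*q - 5) = -8 + (-5 + 4*q) = -13 + 4*q)
t = 0 (t = 0**2 = 0)
x(p) = 0 (x(p) = 0/p = 0)
K(N(W(2, 0)))*x(3) = (-13 + 4*((1/2)*0))*0 = (-13 + 4*0)*0 = (-13 + 0)*0 = -13*0 = 0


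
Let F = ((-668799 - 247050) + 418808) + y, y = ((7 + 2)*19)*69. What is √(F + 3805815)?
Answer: √3320573 ≈ 1822.2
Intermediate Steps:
y = 11799 (y = (9*19)*69 = 171*69 = 11799)
F = -485242 (F = ((-668799 - 247050) + 418808) + 11799 = (-915849 + 418808) + 11799 = -497041 + 11799 = -485242)
√(F + 3805815) = √(-485242 + 3805815) = √3320573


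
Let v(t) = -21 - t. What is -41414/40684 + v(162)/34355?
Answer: -715111571/698849410 ≈ -1.0233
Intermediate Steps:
-41414/40684 + v(162)/34355 = -41414/40684 + (-21 - 1*162)/34355 = -41414*1/40684 + (-21 - 162)*(1/34355) = -20707/20342 - 183*1/34355 = -20707/20342 - 183/34355 = -715111571/698849410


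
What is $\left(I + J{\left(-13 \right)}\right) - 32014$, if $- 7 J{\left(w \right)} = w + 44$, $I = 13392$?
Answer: $- \frac{130385}{7} \approx -18626.0$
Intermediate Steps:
$J{\left(w \right)} = - \frac{44}{7} - \frac{w}{7}$ ($J{\left(w \right)} = - \frac{w + 44}{7} = - \frac{44 + w}{7} = - \frac{44}{7} - \frac{w}{7}$)
$\left(I + J{\left(-13 \right)}\right) - 32014 = \left(13392 - \frac{31}{7}\right) - 32014 = \frac{93713}{7} - 32014 = - \frac{130385}{7}$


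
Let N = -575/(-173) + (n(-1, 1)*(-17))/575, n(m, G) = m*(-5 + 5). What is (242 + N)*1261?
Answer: 53518101/173 ≈ 3.0935e+5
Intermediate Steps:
n(m, G) = 0 (n(m, G) = m*0 = 0)
N = 575/173 (N = -575/(-173) + (0*(-17))/575 = -575*(-1/173) + 0*(1/575) = 575/173 + 0 = 575/173 ≈ 3.3237)
(242 + N)*1261 = (242 + 575/173)*1261 = (42441/173)*1261 = 53518101/173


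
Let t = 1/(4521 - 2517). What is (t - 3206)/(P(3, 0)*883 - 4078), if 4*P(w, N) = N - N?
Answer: 6424823/8172312 ≈ 0.78617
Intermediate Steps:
P(w, N) = 0 (P(w, N) = (N - N)/4 = (1/4)*0 = 0)
t = 1/2004 ≈ 0.00049900
(t - 3206)/(P(3, 0)*883 - 4078) = (1/2004 - 3206)/(0*883 - 4078) = -6424823/(2004*(0 - 4078)) = -6424823/2004/(-4078) = -6424823/2004*(-1/4078) = 6424823/8172312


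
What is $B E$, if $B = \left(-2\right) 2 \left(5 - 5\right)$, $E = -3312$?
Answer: $0$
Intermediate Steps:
$B = 0$ ($B = \left(-4\right) 0 = 0$)
$B E = 0 \left(-3312\right) = 0$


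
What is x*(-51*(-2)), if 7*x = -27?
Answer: -2754/7 ≈ -393.43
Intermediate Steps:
x = -27/7 (x = (1/7)*(-27) = -27/7 ≈ -3.8571)
x*(-51*(-2)) = -(-1377)*(-2)/7 = -27/7*102 = -2754/7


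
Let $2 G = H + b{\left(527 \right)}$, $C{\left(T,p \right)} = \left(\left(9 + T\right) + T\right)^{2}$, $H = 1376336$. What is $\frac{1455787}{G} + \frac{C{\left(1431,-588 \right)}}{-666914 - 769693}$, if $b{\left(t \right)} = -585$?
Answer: $- \frac{795226000997}{219601501873} \approx -3.6212$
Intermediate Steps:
$C{\left(T,p \right)} = \left(9 + 2 T\right)^{2}$
$G = \frac{1375751}{2}$ ($G = \frac{1376336 - 585}{2} = \frac{1}{2} \cdot 1375751 = \frac{1375751}{2} \approx 6.8788 \cdot 10^{5}$)
$\frac{1455787}{G} + \frac{C{\left(1431,-588 \right)}}{-666914 - 769693} = \frac{1455787}{\frac{1375751}{2}} + \frac{\left(9 + 2 \cdot 1431\right)^{2}}{-666914 - 769693} = 1455787 \cdot \frac{2}{1375751} + \frac{\left(9 + 2862\right)^{2}}{-1436607} = \frac{2911574}{1375751} + 2871^{2} \left(- \frac{1}{1436607}\right) = \frac{2911574}{1375751} + 8242641 \left(- \frac{1}{1436607}\right) = \frac{2911574}{1375751} - \frac{915849}{159623} = - \frac{795226000997}{219601501873}$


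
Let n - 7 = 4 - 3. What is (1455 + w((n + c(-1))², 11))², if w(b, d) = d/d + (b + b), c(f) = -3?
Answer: 2268036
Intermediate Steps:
n = 8 (n = 7 + (4 - 3) = 7 + 1 = 8)
w(b, d) = 1 + 2*b
(1455 + w((n + c(-1))², 11))² = (1455 + (1 + 2*(8 - 3)²))² = (1455 + (1 + 2*5²))² = (1455 + (1 + 2*25))² = (1455 + (1 + 50))² = (1455 + 51)² = 1506² = 2268036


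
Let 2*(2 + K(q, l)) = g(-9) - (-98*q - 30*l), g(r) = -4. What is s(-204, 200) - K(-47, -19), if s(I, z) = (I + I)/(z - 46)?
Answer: 199380/77 ≈ 2589.4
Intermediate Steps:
s(I, z) = 2*I/(-46 + z) (s(I, z) = (2*I)/(-46 + z) = 2*I/(-46 + z))
K(q, l) = -4 + 15*l + 49*q (K(q, l) = -2 + (-4 - (-98*q - 30*l))/2 = -2 + (-4 + (30*l + 98*q))/2 = -2 + (-4 + 30*l + 98*q)/2 = -2 + (-2 + 15*l + 49*q) = -4 + 15*l + 49*q)
s(-204, 200) - K(-47, -19) = 2*(-204)/(-46 + 200) - (-4 + 15*(-19) + 49*(-47)) = 2*(-204)/154 - (-4 - 285 - 2303) = 2*(-204)*(1/154) - 1*(-2592) = -204/77 + 2592 = 199380/77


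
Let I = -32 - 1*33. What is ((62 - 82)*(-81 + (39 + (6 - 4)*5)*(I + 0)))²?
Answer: 4266702400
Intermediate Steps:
I = -65 (I = -32 - 33 = -65)
((62 - 82)*(-81 + (39 + (6 - 4)*5)*(I + 0)))² = ((62 - 82)*(-81 + (39 + (6 - 4)*5)*(-65 + 0)))² = (-20*(-81 + (39 + 2*5)*(-65)))² = (-20*(-81 + (39 + 10)*(-65)))² = (-20*(-81 + 49*(-65)))² = (-20*(-81 - 3185))² = (-20*(-3266))² = 65320² = 4266702400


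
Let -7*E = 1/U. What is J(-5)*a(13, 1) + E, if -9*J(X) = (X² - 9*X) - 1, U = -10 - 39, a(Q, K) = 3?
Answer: -7888/343 ≈ -22.997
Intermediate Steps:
U = -49
J(X) = ⅑ + X - X²/9 (J(X) = -((X² - 9*X) - 1)/9 = -(-1 + X² - 9*X)/9 = ⅑ + X - X²/9)
E = 1/343 (E = -⅐/(-49) = -⅐*(-1/49) = 1/343 ≈ 0.0029155)
J(-5)*a(13, 1) + E = (⅑ - 5 - ⅑*(-5)²)*3 + 1/343 = (⅑ - 5 - ⅑*25)*3 + 1/343 = (⅑ - 5 - 25/9)*3 + 1/343 = -23/3*3 + 1/343 = -23 + 1/343 = -7888/343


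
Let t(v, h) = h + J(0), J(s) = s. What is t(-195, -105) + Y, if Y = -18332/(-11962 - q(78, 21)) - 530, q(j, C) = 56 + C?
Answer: -7626433/12039 ≈ -633.48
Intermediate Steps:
t(v, h) = h (t(v, h) = h + 0 = h)
Y = -6362338/12039 (Y = -18332/(-11962 - (56 + 21)) - 530 = -18332/(-11962 - 1*77) - 530 = -18332/(-11962 - 77) - 530 = -18332/(-12039) - 530 = -18332*(-1/12039) - 530 = 18332/12039 - 530 = -6362338/12039 ≈ -528.48)
t(-195, -105) + Y = -105 - 6362338/12039 = -7626433/12039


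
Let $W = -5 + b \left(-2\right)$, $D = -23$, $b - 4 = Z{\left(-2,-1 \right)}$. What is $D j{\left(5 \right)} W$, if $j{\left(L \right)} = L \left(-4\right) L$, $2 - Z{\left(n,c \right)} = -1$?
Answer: $-43700$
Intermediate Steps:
$Z{\left(n,c \right)} = 3$ ($Z{\left(n,c \right)} = 2 - -1 = 2 + 1 = 3$)
$b = 7$ ($b = 4 + 3 = 7$)
$W = -19$ ($W = -5 + 7 \left(-2\right) = -5 - 14 = -19$)
$j{\left(L \right)} = - 4 L^{2}$ ($j{\left(L \right)} = - 4 L L = - 4 L^{2}$)
$D j{\left(5 \right)} W = - 23 \left(- 4 \cdot 5^{2}\right) \left(-19\right) = - 23 \left(\left(-4\right) 25\right) \left(-19\right) = \left(-23\right) \left(-100\right) \left(-19\right) = 2300 \left(-19\right) = -43700$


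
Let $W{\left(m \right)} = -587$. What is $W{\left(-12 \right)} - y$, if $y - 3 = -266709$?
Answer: $266119$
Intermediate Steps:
$y = -266706$ ($y = 3 - 266709 = -266706$)
$W{\left(-12 \right)} - y = -587 - -266706 = -587 + 266706 = 266119$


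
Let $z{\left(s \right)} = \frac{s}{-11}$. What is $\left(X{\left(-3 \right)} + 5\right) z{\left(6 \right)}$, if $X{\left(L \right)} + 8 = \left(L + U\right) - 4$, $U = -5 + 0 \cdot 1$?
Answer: $\frac{90}{11} \approx 8.1818$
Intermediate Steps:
$U = -5$ ($U = -5 + 0 = -5$)
$z{\left(s \right)} = - \frac{s}{11}$ ($z{\left(s \right)} = s \left(- \frac{1}{11}\right) = - \frac{s}{11}$)
$X{\left(L \right)} = -17 + L$ ($X{\left(L \right)} = -8 + \left(\left(L - 5\right) - 4\right) = -8 + \left(\left(-5 + L\right) - 4\right) = -8 + \left(-9 + L\right) = -17 + L$)
$\left(X{\left(-3 \right)} + 5\right) z{\left(6 \right)} = \left(\left(-17 - 3\right) + 5\right) \left(\left(- \frac{1}{11}\right) 6\right) = \left(-20 + 5\right) \left(- \frac{6}{11}\right) = \left(-15\right) \left(- \frac{6}{11}\right) = \frac{90}{11}$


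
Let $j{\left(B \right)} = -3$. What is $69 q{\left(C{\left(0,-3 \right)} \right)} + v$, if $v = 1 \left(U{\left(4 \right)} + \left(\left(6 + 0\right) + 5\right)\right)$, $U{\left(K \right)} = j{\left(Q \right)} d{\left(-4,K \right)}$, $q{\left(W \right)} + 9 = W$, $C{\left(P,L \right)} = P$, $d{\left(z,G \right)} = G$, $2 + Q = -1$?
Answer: $-622$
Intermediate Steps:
$Q = -3$ ($Q = -2 - 1 = -3$)
$q{\left(W \right)} = -9 + W$
$U{\left(K \right)} = - 3 K$
$v = -1$ ($v = 1 \left(\left(-3\right) 4 + \left(\left(6 + 0\right) + 5\right)\right) = 1 \left(-12 + \left(6 + 5\right)\right) = 1 \left(-12 + 11\right) = 1 \left(-1\right) = -1$)
$69 q{\left(C{\left(0,-3 \right)} \right)} + v = 69 \left(-9 + 0\right) - 1 = 69 \left(-9\right) - 1 = -621 - 1 = -622$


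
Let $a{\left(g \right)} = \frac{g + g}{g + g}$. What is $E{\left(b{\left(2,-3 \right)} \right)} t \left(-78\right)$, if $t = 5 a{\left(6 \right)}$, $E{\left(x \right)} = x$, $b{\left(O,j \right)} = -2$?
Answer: $780$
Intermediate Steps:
$a{\left(g \right)} = 1$ ($a{\left(g \right)} = \frac{2 g}{2 g} = 2 g \frac{1}{2 g} = 1$)
$t = 5$ ($t = 5 \cdot 1 = 5$)
$E{\left(b{\left(2,-3 \right)} \right)} t \left(-78\right) = \left(-2\right) 5 \left(-78\right) = \left(-10\right) \left(-78\right) = 780$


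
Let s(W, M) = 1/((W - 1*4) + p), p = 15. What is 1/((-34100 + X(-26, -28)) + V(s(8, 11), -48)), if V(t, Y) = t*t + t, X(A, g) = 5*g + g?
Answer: -361/12370728 ≈ -2.9182e-5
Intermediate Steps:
X(A, g) = 6*g
s(W, M) = 1/(11 + W) (s(W, M) = 1/((W - 1*4) + 15) = 1/((W - 4) + 15) = 1/((-4 + W) + 15) = 1/(11 + W))
V(t, Y) = t + t² (V(t, Y) = t² + t = t + t²)
1/((-34100 + X(-26, -28)) + V(s(8, 11), -48)) = 1/((-34100 + 6*(-28)) + (1 + 1/(11 + 8))/(11 + 8)) = 1/((-34100 - 168) + (1 + 1/19)/19) = 1/(-34268 + (1 + 1/19)/19) = 1/(-34268 + (1/19)*(20/19)) = 1/(-34268 + 20/361) = 1/(-12370728/361) = -361/12370728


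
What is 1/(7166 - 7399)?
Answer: -1/233 ≈ -0.0042918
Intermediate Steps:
1/(7166 - 7399) = 1/(-233) = -1/233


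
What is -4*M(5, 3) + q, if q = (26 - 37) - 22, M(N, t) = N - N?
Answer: -33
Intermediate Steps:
M(N, t) = 0
q = -33 (q = -11 - 22 = -33)
-4*M(5, 3) + q = -4*0 - 33 = 0 - 33 = -33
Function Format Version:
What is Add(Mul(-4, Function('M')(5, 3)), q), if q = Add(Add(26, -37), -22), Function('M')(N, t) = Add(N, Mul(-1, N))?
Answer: -33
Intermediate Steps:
Function('M')(N, t) = 0
q = -33 (q = Add(-11, -22) = -33)
Add(Mul(-4, Function('M')(5, 3)), q) = Add(Mul(-4, 0), -33) = Add(0, -33) = -33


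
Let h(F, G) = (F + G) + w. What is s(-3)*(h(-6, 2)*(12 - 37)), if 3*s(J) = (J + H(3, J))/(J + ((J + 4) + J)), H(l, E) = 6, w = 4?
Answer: 0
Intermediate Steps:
h(F, G) = 4 + F + G (h(F, G) = (F + G) + 4 = 4 + F + G)
s(J) = (6 + J)/(3*(4 + 3*J)) (s(J) = ((J + 6)/(J + ((J + 4) + J)))/3 = ((6 + J)/(J + ((4 + J) + J)))/3 = ((6 + J)/(J + (4 + 2*J)))/3 = ((6 + J)/(4 + 3*J))/3 = (6 + J)/(3*(4 + 3*J)))
s(-3)*(h(-6, 2)*(12 - 37)) = ((6 - 3)/(3*(4 + 3*(-3))))*((4 - 6 + 2)*(12 - 37)) = ((1/3)*3/(4 - 9))*(0*(-25)) = ((1/3)*3/(-5))*0 = ((1/3)*(-1/5)*3)*0 = -1/5*0 = 0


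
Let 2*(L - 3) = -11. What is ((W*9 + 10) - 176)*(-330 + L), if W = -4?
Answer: 67165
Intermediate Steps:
L = -5/2 (L = 3 + (½)*(-11) = 3 - 11/2 = -5/2 ≈ -2.5000)
((W*9 + 10) - 176)*(-330 + L) = ((-4*9 + 10) - 176)*(-330 - 5/2) = ((-36 + 10) - 176)*(-665/2) = (-26 - 176)*(-665/2) = -202*(-665/2) = 67165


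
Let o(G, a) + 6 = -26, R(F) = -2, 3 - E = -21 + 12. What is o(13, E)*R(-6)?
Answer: 64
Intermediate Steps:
E = 12 (E = 3 - (-21 + 12) = 3 - 1*(-9) = 3 + 9 = 12)
o(G, a) = -32 (o(G, a) = -6 - 26 = -32)
o(13, E)*R(-6) = -32*(-2) = 64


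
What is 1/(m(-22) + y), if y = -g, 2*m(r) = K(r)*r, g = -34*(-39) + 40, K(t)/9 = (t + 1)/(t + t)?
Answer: -4/5653 ≈ -0.00070759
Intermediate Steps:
K(t) = 9*(1 + t)/(2*t) (K(t) = 9*((t + 1)/(t + t)) = 9*((1 + t)/((2*t))) = 9*((1 + t)*(1/(2*t))) = 9*((1 + t)/(2*t)) = 9*(1 + t)/(2*t))
g = 1366 (g = 1326 + 40 = 1366)
m(r) = 9/4 + 9*r/4 (m(r) = ((9*(1 + r)/(2*r))*r)/2 = (9/2 + 9*r/2)/2 = 9/4 + 9*r/4)
y = -1366 (y = -1*1366 = -1366)
1/(m(-22) + y) = 1/((9/4 + (9/4)*(-22)) - 1366) = 1/((9/4 - 99/2) - 1366) = 1/(-189/4 - 1366) = 1/(-5653/4) = -4/5653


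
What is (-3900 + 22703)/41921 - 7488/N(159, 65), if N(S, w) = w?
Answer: -24052481/209605 ≈ -114.75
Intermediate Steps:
(-3900 + 22703)/41921 - 7488/N(159, 65) = (-3900 + 22703)/41921 - 7488/65 = 18803*(1/41921) - 7488*1/65 = 18803/41921 - 576/5 = -24052481/209605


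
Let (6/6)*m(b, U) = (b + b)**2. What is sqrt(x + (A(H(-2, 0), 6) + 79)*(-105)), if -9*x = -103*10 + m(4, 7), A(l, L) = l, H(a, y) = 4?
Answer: 7*I*sqrt(1581)/3 ≈ 92.777*I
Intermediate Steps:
m(b, U) = 4*b**2 (m(b, U) = (b + b)**2 = (2*b)**2 = 4*b**2)
x = 322/3 (x = -(-103*10 + 4*4**2)/9 = -(-1030 + 4*16)/9 = -(-1030 + 64)/9 = -1/9*(-966) = 322/3 ≈ 107.33)
sqrt(x + (A(H(-2, 0), 6) + 79)*(-105)) = sqrt(322/3 + (4 + 79)*(-105)) = sqrt(322/3 + 83*(-105)) = sqrt(322/3 - 8715) = sqrt(-25823/3) = 7*I*sqrt(1581)/3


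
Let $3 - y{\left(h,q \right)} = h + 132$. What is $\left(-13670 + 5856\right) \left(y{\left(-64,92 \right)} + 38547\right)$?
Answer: $-300698348$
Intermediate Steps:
$y{\left(h,q \right)} = -129 - h$ ($y{\left(h,q \right)} = 3 - \left(h + 132\right) = 3 - \left(132 + h\right) = -129 - h$)
$\left(-13670 + 5856\right) \left(y{\left(-64,92 \right)} + 38547\right) = \left(-13670 + 5856\right) \left(\left(-129 - -64\right) + 38547\right) = - 7814 \left(\left(-129 + 64\right) + 38547\right) = - 7814 \left(-65 + 38547\right) = \left(-7814\right) 38482 = -300698348$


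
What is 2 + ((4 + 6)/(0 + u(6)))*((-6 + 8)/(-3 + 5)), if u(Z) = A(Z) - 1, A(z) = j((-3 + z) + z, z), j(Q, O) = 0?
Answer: -8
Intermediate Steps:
A(z) = 0
u(Z) = -1 (u(Z) = 0 - 1 = -1)
2 + ((4 + 6)/(0 + u(6)))*((-6 + 8)/(-3 + 5)) = 2 + ((4 + 6)/(0 - 1))*((-6 + 8)/(-3 + 5)) = 2 + (10/(-1))*(2/2) = 2 + (10*(-1))*(2*(½)) = 2 - 10*1 = 2 - 10 = -8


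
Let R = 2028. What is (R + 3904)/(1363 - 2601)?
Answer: -2966/619 ≈ -4.7916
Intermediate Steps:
(R + 3904)/(1363 - 2601) = (2028 + 3904)/(1363 - 2601) = 5932/(-1238) = 5932*(-1/1238) = -2966/619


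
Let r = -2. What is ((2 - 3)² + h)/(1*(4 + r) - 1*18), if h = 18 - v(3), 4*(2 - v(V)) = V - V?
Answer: -17/16 ≈ -1.0625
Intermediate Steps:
v(V) = 2 (v(V) = 2 - (V - V)/4 = 2 - ¼*0 = 2 + 0 = 2)
h = 16 (h = 18 - 1*2 = 18 - 2 = 16)
((2 - 3)² + h)/(1*(4 + r) - 1*18) = ((2 - 3)² + 16)/(1*(4 - 2) - 1*18) = ((-1)² + 16)/(1*2 - 18) = (1 + 16)/(2 - 18) = 17/(-16) = -1/16*17 = -17/16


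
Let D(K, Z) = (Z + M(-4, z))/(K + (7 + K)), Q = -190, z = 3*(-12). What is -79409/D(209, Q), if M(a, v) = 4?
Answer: 33748825/186 ≈ 1.8145e+5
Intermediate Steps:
z = -36
D(K, Z) = (4 + Z)/(7 + 2*K) (D(K, Z) = (Z + 4)/(K + (7 + K)) = (4 + Z)/(7 + 2*K))
-79409/D(209, Q) = -79409*(7 + 2*209)/(4 - 190) = -79409/(-186/(7 + 418)) = -79409/(-186/425) = -79409*(-425/186) = 33748825/186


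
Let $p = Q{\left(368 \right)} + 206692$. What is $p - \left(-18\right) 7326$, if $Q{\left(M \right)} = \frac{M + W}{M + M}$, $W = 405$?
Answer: $\frac{249180933}{736} \approx 3.3856 \cdot 10^{5}$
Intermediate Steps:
$Q{\left(M \right)} = \frac{405 + M}{2 M}$ ($Q{\left(M \right)} = \frac{M + 405}{M + M} = \frac{405 + M}{2 M}$)
$p = \frac{152126085}{736}$ ($p = \frac{405 + 368}{2 \cdot 368} + 206692 = \frac{1}{2} \cdot \frac{1}{368} \cdot 773 + 206692 = \frac{773}{736} + 206692 = \frac{152126085}{736} \approx 2.0669 \cdot 10^{5}$)
$p - \left(-18\right) 7326 = \frac{152126085}{736} - \left(-18\right) 7326 = \frac{152126085}{736} - -131868 = \frac{152126085}{736} + 131868 = \frac{249180933}{736}$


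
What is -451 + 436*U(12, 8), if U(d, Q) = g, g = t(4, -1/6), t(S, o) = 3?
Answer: 857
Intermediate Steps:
g = 3
U(d, Q) = 3
-451 + 436*U(12, 8) = -451 + 436*3 = -451 + 1308 = 857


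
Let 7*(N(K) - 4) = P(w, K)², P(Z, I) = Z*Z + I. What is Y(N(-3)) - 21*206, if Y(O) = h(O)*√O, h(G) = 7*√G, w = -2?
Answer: -4297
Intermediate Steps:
P(Z, I) = I + Z² (P(Z, I) = Z² + I = I + Z²)
N(K) = 4 + (4 + K)²/7 (N(K) = 4 + (K + (-2)²)²/7 = 4 + (K + 4)²/7 = 4 + (4 + K)²/7)
Y(O) = 7*O (Y(O) = (7*√O)*√O = 7*O)
Y(N(-3)) - 21*206 = 7*(4 + (4 - 3)²/7) - 21*206 = 7*(4 + (⅐)*1²) - 4326 = 7*(4 + (⅐)*1) - 4326 = 7*(4 + ⅐) - 4326 = 7*(29/7) - 4326 = 29 - 4326 = -4297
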